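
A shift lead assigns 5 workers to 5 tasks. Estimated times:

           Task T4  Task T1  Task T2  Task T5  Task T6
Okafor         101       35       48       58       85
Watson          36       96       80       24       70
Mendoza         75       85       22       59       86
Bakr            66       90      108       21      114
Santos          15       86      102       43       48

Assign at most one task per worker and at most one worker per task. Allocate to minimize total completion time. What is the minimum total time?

Optimal: Okafor→Task T1 (35 min), Watson→Task T4 (36 min), Mendoza→Task T2 (22 min), Bakr→Task T5 (21 min), Santos→Task T6 (48 min) — total 35+36+22+21+48 = 162 min.
Column-greedy (each task in turn goes to its cheapest remaining worker) gives 163 min, worse by 1.
Next-best assignment: Okafor→Task T1, Watson→Task T6, Mendoza→Task T2, Bakr→Task T5, Santos→Task T4 = 163 min.
No other one-to-one assignment undercuts 162 min.

Min total: 162 min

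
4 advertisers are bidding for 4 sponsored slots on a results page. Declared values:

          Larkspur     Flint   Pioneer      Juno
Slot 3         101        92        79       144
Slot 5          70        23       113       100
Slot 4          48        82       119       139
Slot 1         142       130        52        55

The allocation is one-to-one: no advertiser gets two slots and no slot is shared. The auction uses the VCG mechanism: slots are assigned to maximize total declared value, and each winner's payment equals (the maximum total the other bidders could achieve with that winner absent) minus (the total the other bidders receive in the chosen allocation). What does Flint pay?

Efficient allocation: Larkspur→Slot 1 ($142), Flint→Slot 3 ($92), Pioneer→Slot 5 ($113), Juno→Slot 4 ($139); total welfare W = $486.
Flint receives Slot 3 at value $92, so the others get W − 92 = $394.
Without Flint: best allocation of the remaining 3 bidders over all 4 slots is Larkspur→Slot 1 ($142), Pioneer→Slot 4 ($119), Juno→Slot 3 ($144), total $405.
VCG payment = (others' best without Flint) − (others' welfare with Flint) = 405 − 394 = $11.

Flint pays $11.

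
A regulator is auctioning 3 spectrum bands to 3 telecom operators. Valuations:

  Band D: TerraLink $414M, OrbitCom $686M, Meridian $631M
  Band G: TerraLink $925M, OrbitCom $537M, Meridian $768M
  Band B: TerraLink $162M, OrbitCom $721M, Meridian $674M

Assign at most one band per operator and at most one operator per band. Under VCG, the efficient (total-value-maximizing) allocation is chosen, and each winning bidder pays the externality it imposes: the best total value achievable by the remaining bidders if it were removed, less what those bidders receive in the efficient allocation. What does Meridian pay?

Meridian pays $35M.

Efficient allocation: TerraLink→Band G ($925M), OrbitCom→Band D ($686M), Meridian→Band B ($674M); total welfare W = $2285M.
Meridian receives Band B at value $674M, so the others get W − 674 = $1611M.
Without Meridian: best allocation of the remaining 2 bidders over all 3 bands is TerraLink→Band G ($925M), OrbitCom→Band B ($721M), total $1646M.
VCG payment = (others' best without Meridian) − (others' welfare with Meridian) = 1646 − 1611 = $35M.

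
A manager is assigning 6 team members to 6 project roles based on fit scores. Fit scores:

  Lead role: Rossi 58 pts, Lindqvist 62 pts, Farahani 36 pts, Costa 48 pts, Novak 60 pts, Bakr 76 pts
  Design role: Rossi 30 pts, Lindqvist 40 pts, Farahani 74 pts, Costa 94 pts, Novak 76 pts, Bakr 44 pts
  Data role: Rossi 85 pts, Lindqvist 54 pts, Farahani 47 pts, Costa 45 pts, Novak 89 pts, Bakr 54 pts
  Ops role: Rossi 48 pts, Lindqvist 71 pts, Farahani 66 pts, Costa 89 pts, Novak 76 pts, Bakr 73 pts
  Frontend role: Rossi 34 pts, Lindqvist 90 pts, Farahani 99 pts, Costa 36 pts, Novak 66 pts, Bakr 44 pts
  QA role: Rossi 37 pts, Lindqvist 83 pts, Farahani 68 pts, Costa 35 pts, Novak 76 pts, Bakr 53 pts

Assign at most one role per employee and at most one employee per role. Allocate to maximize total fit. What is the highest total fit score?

Maximum total: 513 pts

This is a one-to-one assignment (maximum-weight bipartite matching).
Optimal: Rossi→Data role (85 pts), Lindqvist→QA role (83 pts), Farahani→Frontend role (99 pts), Costa→Design role (94 pts), Novak→Ops role (76 pts), Bakr→Lead role (76 pts) — total 85+83+99+94+76+76 = 513 pts.
Column-greedy (each role in turn goes to its best remaining employee) gives 466 pts, worse by 47.
No other one-to-one assignment exceeds 513 pts.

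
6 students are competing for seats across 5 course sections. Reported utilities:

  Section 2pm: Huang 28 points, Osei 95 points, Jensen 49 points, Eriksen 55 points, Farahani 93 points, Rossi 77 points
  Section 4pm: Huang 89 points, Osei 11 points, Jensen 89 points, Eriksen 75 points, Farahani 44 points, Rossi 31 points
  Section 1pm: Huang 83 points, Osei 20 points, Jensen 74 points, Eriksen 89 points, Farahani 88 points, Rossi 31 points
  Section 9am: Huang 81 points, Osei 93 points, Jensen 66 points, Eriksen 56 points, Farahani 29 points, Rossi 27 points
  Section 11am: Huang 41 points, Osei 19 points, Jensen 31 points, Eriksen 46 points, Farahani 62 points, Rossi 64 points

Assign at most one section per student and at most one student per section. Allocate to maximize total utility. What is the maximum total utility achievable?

Max total: 428 points

This is a one-to-one assignment (maximum-weight bipartite matching).
Optimal: Farahani→Section 2pm (93 points), Huang→Section 4pm (89 points), Eriksen→Section 1pm (89 points), Osei→Section 9am (93 points), Rossi→Section 11am (64 points) — total 93+89+89+93+64 = 428 points.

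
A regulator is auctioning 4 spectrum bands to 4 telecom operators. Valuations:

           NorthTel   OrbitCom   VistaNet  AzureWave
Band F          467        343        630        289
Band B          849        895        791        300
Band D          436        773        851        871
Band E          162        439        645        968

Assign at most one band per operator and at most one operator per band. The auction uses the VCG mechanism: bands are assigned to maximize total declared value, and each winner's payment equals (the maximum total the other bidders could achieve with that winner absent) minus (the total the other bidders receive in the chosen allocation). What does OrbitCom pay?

Efficient allocation: NorthTel→Band B ($849M), OrbitCom→Band D ($773M), VistaNet→Band F ($630M), AzureWave→Band E ($968M); total welfare W = $3220M.
OrbitCom receives Band D at value $773M, so the others get W − 773 = $2447M.
Without OrbitCom: best allocation of the remaining 3 bidders over all 4 bands is NorthTel→Band B ($849M), VistaNet→Band D ($851M), AzureWave→Band E ($968M), total $2668M.
VCG payment = (others' best without OrbitCom) − (others' welfare with OrbitCom) = 2668 − 2447 = $221M.

OrbitCom pays $221M.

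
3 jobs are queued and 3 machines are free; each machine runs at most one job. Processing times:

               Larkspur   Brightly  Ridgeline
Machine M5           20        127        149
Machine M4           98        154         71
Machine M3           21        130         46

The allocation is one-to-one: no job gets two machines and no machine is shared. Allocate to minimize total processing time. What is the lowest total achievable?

Optimal: Larkspur→Machine M3 (21 min), Brightly→Machine M5 (127 min), Ridgeline→Machine M4 (71 min) — total 21+127+71 = 219 min.
Every other assignment is strictly worse.

Minimum total: 219 min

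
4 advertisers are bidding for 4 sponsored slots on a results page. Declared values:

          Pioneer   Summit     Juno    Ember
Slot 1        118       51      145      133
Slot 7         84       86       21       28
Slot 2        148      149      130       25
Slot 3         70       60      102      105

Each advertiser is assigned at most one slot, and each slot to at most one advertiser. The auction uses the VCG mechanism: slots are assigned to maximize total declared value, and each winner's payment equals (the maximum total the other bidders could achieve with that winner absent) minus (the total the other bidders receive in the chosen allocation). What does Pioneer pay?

Efficient allocation: Pioneer→Slot 2 ($148), Summit→Slot 7 ($86), Juno→Slot 1 ($145), Ember→Slot 3 ($105); total welfare W = $484.
Pioneer receives Slot 2 at value $148, so the others get W − 148 = $336.
Without Pioneer: best allocation of the remaining 3 bidders over all 4 slots is Summit→Slot 2 ($149), Juno→Slot 1 ($145), Ember→Slot 3 ($105), total $399.
VCG payment = (others' best without Pioneer) − (others' welfare with Pioneer) = 399 − 336 = $63.

Pioneer pays $63.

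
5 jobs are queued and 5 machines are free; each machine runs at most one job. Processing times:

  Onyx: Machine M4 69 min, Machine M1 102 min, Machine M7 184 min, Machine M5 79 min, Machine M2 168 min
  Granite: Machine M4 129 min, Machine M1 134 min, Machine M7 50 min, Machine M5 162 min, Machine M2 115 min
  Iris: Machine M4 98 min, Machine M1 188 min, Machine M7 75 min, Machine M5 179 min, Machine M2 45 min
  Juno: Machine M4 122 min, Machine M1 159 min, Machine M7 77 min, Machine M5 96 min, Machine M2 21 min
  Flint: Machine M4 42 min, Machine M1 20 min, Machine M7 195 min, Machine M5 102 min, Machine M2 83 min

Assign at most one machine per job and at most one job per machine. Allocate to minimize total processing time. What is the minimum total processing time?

This is the linear assignment problem.
Optimal: Onyx→Machine M5 (79 min), Granite→Machine M7 (50 min), Iris→Machine M4 (98 min), Juno→Machine M2 (21 min), Flint→Machine M1 (20 min) — total 79+50+98+21+20 = 268 min.
Min-entry greedy (repeatedly take the single cheapest remaining cell) gives 339 min, worse by 71.

Minimum total: 268 min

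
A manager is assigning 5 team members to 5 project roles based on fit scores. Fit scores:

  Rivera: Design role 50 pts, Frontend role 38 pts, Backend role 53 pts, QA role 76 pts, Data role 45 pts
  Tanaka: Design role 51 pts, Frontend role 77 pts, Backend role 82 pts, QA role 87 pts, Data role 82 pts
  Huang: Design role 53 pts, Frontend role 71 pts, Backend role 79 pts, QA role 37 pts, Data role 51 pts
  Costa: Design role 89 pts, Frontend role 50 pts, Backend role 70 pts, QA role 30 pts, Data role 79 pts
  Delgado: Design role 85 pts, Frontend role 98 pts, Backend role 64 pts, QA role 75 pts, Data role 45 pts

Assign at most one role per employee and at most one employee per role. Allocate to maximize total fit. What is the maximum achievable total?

Maximum total: 424 pts

Optimal: Rivera→QA role (76 pts), Tanaka→Data role (82 pts), Huang→Backend role (79 pts), Costa→Design role (89 pts), Delgado→Frontend role (98 pts) — total 76+82+79+89+98 = 424 pts.
Column-greedy (each role in turn goes to its best remaining employee) gives 396 pts, worse by 28.
Swapping Delgado↔Tanaka (Delgado→Data role 45 pts, Tanaka→Frontend role 77 pts) loses 58.
Checked against all permutations: 424 pts is optimal.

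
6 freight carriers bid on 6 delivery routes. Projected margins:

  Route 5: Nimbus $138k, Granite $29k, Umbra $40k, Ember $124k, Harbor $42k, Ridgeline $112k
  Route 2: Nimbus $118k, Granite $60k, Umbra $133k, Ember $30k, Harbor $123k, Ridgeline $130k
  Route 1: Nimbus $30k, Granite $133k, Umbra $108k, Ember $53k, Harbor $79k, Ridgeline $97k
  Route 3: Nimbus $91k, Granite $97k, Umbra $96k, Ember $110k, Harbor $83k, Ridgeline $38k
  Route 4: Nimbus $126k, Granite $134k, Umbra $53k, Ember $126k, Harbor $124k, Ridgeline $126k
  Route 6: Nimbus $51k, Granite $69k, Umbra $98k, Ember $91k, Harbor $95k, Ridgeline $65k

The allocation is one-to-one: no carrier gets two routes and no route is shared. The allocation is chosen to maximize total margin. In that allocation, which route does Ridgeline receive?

Optimal: Nimbus→Route 5 ($138k), Granite→Route 1 ($133k), Umbra→Route 2 ($133k), Ember→Route 3 ($110k), Harbor→Route 6 ($95k), Ridgeline→Route 4 ($126k) — total 138+133+133+110+95+126 = $735k.
Max-entry greedy (repeatedly take the single best remaining cell) gives $707k, worse by 28.
Next-best assignment: Nimbus→Route 5, Granite→Route 1, Umbra→Route 6, Ember→Route 3, Harbor→Route 4, Ridgeline→Route 2 = $733k.
Ridgeline's own top route is Route 2 ($130k), but forcing Ridgeline→Route 2 and reassigning the rest optimally gives only $733k — worse by 2.

Ridgeline receives Route 4.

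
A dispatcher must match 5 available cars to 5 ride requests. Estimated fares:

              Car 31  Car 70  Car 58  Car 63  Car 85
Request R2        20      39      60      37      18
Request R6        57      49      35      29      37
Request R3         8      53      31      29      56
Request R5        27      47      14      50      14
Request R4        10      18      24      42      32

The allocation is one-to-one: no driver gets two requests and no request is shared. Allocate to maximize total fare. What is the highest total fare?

Optimal: Car 31→Request R6 ($57), Car 70→Request R5 ($47), Car 58→Request R2 ($60), Car 63→Request R4 ($42), Car 85→Request R3 ($56) — total 57+47+60+42+56 = $262.
Swapping Car 58↔Car 70 (Car 58→Request R5 $14, Car 70→Request R2 $39) loses 54.
No other one-to-one assignment exceeds $262.

Max total: $262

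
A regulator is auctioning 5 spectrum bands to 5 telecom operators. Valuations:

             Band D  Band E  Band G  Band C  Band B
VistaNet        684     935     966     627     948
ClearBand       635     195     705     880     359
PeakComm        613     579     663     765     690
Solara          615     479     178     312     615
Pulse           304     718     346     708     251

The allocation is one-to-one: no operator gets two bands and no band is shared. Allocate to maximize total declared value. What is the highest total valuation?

Optimal: VistaNet→Band G ($966M), ClearBand→Band C ($880M), PeakComm→Band B ($690M), Solara→Band D ($615M), Pulse→Band E ($718M) — total 966+880+690+615+718 = $3869M.
Column-greedy (each band in turn goes to its best remaining operator) gives $3487M, worse by 382.

Maximum total: $3869M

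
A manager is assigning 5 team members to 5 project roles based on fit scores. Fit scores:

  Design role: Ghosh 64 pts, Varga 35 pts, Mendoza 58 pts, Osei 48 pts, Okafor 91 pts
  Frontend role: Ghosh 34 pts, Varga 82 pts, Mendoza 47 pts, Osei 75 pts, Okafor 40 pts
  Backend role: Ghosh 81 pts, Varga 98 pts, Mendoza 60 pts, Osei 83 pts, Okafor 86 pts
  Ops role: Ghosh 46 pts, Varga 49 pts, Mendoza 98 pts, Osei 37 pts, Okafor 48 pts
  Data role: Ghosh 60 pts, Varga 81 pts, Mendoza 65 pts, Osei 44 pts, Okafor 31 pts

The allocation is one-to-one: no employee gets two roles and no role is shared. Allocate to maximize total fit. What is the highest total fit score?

Max total: 426 pts

Treat this as an assignment problem: match each employee to one role.
Optimal: Ghosh→Backend role (81 pts), Varga→Data role (81 pts), Mendoza→Ops role (98 pts), Osei→Frontend role (75 pts), Okafor→Design role (91 pts) — total 81+81+98+75+91 = 426 pts.
Row-greedy (each employee in turn takes its best remaining role) gives 340 pts, worse by 86.
Next-best assignment: Ghosh→Data role, Varga→Backend role, Mendoza→Ops role, Osei→Frontend role, Okafor→Design role = 422 pts.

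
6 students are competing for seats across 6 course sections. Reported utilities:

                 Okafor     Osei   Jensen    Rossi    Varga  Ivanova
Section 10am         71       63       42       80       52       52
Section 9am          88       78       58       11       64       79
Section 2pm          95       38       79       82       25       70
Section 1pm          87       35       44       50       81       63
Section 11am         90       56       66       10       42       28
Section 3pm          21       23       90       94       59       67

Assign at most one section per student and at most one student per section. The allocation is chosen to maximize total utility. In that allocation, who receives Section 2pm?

Treat this as an assignment problem: match each student to one section.
Optimal: Okafor→Section 11am (90 points), Osei→Section 9am (78 points), Jensen→Section 3pm (90 points), Rossi→Section 10am (80 points), Varga→Section 1pm (81 points), Ivanova→Section 2pm (70 points) — total 90+78+90+80+81+70 = 489 points.
Max-entry greedy (repeatedly take the single best remaining cell) gives 478 points, worse by 11.
Next-best assignment: Okafor→Section 11am, Osei→Section 10am, Jensen→Section 2pm, Rossi→Section 3pm, Varga→Section 1pm, Ivanova→Section 9am = 486 points.
Swapping Ivanova↔Rossi (Ivanova→Section 10am 52 points, Rossi→Section 2pm 82 points) loses 16.
Ivanova's own top section is Section 9am (79 points), but forcing Ivanova→Section 9am and reassigning the rest optimally gives only 486 points — worse by 3.

Ivanova receives Section 2pm.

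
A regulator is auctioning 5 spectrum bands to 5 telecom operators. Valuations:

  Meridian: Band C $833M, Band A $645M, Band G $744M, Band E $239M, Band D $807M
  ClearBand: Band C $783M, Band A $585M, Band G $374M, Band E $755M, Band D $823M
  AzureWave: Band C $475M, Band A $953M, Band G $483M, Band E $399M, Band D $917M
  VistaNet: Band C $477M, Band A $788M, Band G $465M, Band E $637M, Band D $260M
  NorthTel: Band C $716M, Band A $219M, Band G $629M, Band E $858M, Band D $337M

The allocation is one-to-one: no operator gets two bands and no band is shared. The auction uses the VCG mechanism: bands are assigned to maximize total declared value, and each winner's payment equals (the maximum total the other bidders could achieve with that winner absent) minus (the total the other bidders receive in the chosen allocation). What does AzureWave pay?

AzureWave pays $129M.

Efficient allocation: Meridian→Band G ($744M), ClearBand→Band C ($783M), AzureWave→Band D ($917M), VistaNet→Band A ($788M), NorthTel→Band E ($858M); total welfare W = $4090M.
AzureWave receives Band D at value $917M, so the others get W − 917 = $3173M.
Without AzureWave: best allocation of the remaining 4 bidders over all 5 bands is Meridian→Band C ($833M), ClearBand→Band D ($823M), VistaNet→Band A ($788M), NorthTel→Band E ($858M), total $3302M.
VCG payment = (others' best without AzureWave) − (others' welfare with AzureWave) = 3302 − 3173 = $129M.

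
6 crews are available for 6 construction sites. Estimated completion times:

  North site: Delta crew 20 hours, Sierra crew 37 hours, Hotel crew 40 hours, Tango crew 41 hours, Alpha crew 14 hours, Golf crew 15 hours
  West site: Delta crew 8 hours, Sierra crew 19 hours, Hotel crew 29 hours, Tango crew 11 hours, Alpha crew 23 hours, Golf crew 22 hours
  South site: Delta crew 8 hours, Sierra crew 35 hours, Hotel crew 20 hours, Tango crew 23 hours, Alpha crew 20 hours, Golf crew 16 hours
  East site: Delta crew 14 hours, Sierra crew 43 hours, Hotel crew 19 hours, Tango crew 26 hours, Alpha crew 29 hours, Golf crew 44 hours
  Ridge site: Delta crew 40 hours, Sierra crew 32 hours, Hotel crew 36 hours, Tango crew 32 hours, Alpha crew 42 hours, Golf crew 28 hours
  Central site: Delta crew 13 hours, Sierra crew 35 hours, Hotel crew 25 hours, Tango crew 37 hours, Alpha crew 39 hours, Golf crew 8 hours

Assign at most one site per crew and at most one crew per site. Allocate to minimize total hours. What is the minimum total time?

Min total: 92 hours

Optimal: Delta crew→South site (8 hours), Sierra crew→Ridge site (32 hours), Hotel crew→East site (19 hours), Tango crew→West site (11 hours), Alpha crew→North site (14 hours), Golf crew→Central site (8 hours) — total 8+32+19+11+14+8 = 92 hours.
Min-entry greedy (repeatedly take the single cheapest remaining cell) gives 104 hours, worse by 12.
Next-best assignment: Delta crew→East site, Sierra crew→Ridge site, Hotel crew→South site, Tango crew→West site, Alpha crew→North site, Golf crew→Central site = 99 hours.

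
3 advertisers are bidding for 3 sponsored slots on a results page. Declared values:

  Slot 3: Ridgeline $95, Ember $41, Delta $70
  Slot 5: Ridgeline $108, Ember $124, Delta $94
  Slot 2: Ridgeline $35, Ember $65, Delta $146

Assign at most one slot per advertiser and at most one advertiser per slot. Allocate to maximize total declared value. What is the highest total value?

Maximum total: $365

This is the linear assignment problem.
Optimal: Ridgeline→Slot 3 ($95), Ember→Slot 5 ($124), Delta→Slot 2 ($146) — total 95+124+146 = $365.
Row-greedy (each advertiser in turn takes its best remaining slot) gives $243, worse by 122.
Next-best assignment: Ridgeline→Slot 5, Ember→Slot 3, Delta→Slot 2 = $295.
Swapping Ember↔Delta (Ember→Slot 2 $65, Delta→Slot 5 $94) loses 111.
Every other assignment is strictly worse.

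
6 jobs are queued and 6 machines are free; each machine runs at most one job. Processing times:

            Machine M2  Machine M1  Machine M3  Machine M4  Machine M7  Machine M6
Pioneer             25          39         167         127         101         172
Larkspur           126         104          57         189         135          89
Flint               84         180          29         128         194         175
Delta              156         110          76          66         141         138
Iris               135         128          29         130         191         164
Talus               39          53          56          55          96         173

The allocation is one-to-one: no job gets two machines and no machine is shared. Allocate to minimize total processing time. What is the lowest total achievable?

Minimum total: 403 min

This is a one-to-one assignment (minimum-cost bipartite matching).
Optimal: Pioneer→Machine M1 (39 min), Larkspur→Machine M6 (89 min), Flint→Machine M2 (84 min), Delta→Machine M4 (66 min), Iris→Machine M3 (29 min), Talus→Machine M7 (96 min) — total 39+89+84+66+29+96 = 403 min.
Row-greedy (each job in turn takes its cheapest remaining machine) gives 580 min, worse by 177.
No other one-to-one assignment undercuts 403 min.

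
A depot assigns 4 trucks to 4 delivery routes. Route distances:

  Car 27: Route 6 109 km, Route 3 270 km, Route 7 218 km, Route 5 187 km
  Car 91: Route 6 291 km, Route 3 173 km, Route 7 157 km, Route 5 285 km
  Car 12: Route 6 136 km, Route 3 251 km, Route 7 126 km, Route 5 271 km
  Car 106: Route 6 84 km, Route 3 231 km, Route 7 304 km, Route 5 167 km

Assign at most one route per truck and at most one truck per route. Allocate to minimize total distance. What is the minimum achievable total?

This is the linear assignment problem.
Optimal: Car 27→Route 5 (187 km), Car 91→Route 3 (173 km), Car 12→Route 7 (126 km), Car 106→Route 6 (84 km) — total 187+173+126+84 = 570 km.
Row-greedy (each truck in turn takes its cheapest remaining route) gives 684 km, worse by 114.
Next-best assignment: Car 27→Route 6, Car 91→Route 3, Car 12→Route 7, Car 106→Route 5 = 575 km.
No other one-to-one assignment undercuts 570 km.

Min total: 570 km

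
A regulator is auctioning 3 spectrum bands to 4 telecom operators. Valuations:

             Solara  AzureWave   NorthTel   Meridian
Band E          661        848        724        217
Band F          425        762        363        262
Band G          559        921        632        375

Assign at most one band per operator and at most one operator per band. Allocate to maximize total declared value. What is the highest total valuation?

Max total: $2070M

Optimal: NorthTel→Band E ($724M), Solara→Band F ($425M), AzureWave→Band G ($921M) — total 724+425+921 = $2070M.
Row-greedy (each operator in turn takes its best remaining band) gives $1945M, worse by 125.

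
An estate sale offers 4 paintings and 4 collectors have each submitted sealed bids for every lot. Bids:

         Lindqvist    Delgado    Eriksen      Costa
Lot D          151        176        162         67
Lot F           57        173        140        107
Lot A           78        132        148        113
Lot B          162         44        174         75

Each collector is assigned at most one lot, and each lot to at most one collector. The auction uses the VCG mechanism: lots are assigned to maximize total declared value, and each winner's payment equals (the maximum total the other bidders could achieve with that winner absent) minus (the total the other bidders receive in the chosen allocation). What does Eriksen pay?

Eriksen pays $14.

Efficient allocation: Lindqvist→Lot D ($151), Delgado→Lot F ($173), Eriksen→Lot B ($174), Costa→Lot A ($113); total welfare W = $611.
Eriksen receives Lot B at value $174, so the others get W − 174 = $437.
Without Eriksen: best allocation of the remaining 3 bidders over all 4 lots is Lindqvist→Lot B ($162), Delgado→Lot D ($176), Costa→Lot A ($113), total $451.
VCG payment = (others' best without Eriksen) − (others' welfare with Eriksen) = 451 − 437 = $14.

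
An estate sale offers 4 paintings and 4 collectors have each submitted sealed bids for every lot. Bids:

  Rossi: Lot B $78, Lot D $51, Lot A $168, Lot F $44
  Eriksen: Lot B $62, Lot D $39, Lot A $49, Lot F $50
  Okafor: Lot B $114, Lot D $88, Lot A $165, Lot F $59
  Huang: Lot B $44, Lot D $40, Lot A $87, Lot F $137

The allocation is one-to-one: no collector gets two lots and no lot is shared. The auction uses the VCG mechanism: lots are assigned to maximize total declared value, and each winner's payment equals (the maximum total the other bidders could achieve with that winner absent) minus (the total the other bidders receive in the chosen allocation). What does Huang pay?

Efficient allocation: Rossi→Lot A ($168), Eriksen→Lot D ($39), Okafor→Lot B ($114), Huang→Lot F ($137); total welfare W = $458.
Huang receives Lot F at value $137, so the others get W − 137 = $321.
Without Huang: best allocation of the remaining 3 bidders over all 4 lots is Rossi→Lot A ($168), Eriksen→Lot F ($50), Okafor→Lot B ($114), total $332.
VCG payment = (others' best without Huang) − (others' welfare with Huang) = 332 − 321 = $11.

Huang pays $11.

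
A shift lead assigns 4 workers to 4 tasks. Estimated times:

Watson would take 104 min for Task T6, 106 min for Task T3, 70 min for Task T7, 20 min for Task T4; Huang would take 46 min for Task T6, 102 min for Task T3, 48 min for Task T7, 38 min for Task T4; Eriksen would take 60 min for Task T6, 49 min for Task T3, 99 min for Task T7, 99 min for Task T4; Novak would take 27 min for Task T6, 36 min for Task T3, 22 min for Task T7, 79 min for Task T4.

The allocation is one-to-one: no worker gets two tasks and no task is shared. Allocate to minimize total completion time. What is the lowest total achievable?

Optimal: Watson→Task T4 (20 min), Huang→Task T6 (46 min), Eriksen→Task T3 (49 min), Novak→Task T7 (22 min) — total 20+46+49+22 = 137 min.
Column-greedy (each task in turn goes to its cheapest remaining worker) gives 144 min, worse by 7.
Next-best assignment: Watson→Task T4, Huang→Task T7, Eriksen→Task T3, Novak→Task T6 = 144 min.

Min total: 137 min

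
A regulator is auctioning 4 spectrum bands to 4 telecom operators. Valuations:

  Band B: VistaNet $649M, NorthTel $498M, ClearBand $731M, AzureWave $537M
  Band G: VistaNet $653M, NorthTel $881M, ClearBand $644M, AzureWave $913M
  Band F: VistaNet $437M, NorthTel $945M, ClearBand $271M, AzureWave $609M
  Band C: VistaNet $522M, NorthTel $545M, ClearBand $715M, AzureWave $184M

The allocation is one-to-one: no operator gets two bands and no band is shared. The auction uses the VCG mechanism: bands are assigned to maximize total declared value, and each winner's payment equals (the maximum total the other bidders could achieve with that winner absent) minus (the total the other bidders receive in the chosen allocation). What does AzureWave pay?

Efficient allocation: VistaNet→Band B ($649M), NorthTel→Band F ($945M), ClearBand→Band C ($715M), AzureWave→Band G ($913M); total welfare W = $3222M.
AzureWave receives Band G at value $913M, so the others get W − 913 = $2309M.
Without AzureWave: best allocation of the remaining 3 bidders over all 4 bands is VistaNet→Band G ($653M), NorthTel→Band F ($945M), ClearBand→Band B ($731M), total $2329M.
VCG payment = (others' best without AzureWave) − (others' welfare with AzureWave) = 2329 − 2309 = $20M.

AzureWave pays $20M.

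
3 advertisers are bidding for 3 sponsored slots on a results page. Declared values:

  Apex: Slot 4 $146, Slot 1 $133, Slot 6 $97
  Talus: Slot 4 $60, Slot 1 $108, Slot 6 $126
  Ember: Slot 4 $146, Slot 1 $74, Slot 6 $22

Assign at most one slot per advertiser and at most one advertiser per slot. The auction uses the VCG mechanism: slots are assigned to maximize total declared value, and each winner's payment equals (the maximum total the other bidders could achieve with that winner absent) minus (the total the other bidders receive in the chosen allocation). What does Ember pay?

Efficient allocation: Apex→Slot 1 ($133), Talus→Slot 6 ($126), Ember→Slot 4 ($146); total welfare W = $405.
Ember receives Slot 4 at value $146, so the others get W − 146 = $259.
Without Ember: best allocation of the remaining 2 bidders over all 3 slots is Apex→Slot 4 ($146), Talus→Slot 6 ($126), total $272.
VCG payment = (others' best without Ember) − (others' welfare with Ember) = 272 − 259 = $13.

Ember pays $13.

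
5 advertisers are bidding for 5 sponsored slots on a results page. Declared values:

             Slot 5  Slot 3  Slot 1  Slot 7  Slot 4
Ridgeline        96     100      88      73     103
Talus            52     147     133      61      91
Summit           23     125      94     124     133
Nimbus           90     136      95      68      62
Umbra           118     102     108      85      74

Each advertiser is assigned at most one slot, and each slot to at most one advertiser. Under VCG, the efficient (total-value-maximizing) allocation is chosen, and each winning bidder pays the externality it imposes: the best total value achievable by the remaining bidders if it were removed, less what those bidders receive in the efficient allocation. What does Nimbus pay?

Nimbus pays $14.

Efficient allocation: Ridgeline→Slot 4 ($103), Talus→Slot 1 ($133), Summit→Slot 7 ($124), Nimbus→Slot 3 ($136), Umbra→Slot 5 ($118); total welfare W = $614.
Nimbus receives Slot 3 at value $136, so the others get W − 136 = $478.
Without Nimbus: best allocation of the remaining 4 bidders over all 5 slots is Ridgeline→Slot 4 ($103), Talus→Slot 3 ($147), Summit→Slot 7 ($124), Umbra→Slot 5 ($118), total $492.
VCG payment = (others' best without Nimbus) − (others' welfare with Nimbus) = 492 − 478 = $14.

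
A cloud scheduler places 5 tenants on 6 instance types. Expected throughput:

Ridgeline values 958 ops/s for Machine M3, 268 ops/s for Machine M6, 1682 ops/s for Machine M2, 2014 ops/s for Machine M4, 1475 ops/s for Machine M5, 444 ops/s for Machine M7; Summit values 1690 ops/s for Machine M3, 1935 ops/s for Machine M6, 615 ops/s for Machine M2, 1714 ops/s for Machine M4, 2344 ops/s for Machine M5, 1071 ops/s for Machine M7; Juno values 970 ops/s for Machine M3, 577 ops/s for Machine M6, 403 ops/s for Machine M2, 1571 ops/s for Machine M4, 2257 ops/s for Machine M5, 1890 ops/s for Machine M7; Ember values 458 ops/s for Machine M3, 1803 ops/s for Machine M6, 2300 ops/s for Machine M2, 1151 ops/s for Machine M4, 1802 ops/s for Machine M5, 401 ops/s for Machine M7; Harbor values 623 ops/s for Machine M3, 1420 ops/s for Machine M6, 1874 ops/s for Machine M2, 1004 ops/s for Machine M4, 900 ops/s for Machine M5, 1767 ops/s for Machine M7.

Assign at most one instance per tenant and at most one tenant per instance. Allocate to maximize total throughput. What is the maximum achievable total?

Max total: 10273 ops/s

This is the linear assignment problem.
Optimal: Ridgeline→Machine M4 (2014 ops/s), Summit→Machine M6 (1935 ops/s), Juno→Machine M5 (2257 ops/s), Ember→Machine M2 (2300 ops/s), Harbor→Machine M7 (1767 ops/s) — total 2014+1935+2257+2300+1767 = 10273 ops/s.
Row-greedy (each tenant in turn takes its best remaining instance) gives 9968 ops/s, worse by 305.
Next-best assignment: Ridgeline→Machine M4, Summit→Machine M3, Juno→Machine M5, Ember→Machine M2, Harbor→Machine M7 = 10028 ops/s.
Swapping Ember↔Ridgeline (Ember→Machine M4 1151 ops/s, Ridgeline→Machine M2 1682 ops/s) loses 1481.
Every other assignment is strictly worse.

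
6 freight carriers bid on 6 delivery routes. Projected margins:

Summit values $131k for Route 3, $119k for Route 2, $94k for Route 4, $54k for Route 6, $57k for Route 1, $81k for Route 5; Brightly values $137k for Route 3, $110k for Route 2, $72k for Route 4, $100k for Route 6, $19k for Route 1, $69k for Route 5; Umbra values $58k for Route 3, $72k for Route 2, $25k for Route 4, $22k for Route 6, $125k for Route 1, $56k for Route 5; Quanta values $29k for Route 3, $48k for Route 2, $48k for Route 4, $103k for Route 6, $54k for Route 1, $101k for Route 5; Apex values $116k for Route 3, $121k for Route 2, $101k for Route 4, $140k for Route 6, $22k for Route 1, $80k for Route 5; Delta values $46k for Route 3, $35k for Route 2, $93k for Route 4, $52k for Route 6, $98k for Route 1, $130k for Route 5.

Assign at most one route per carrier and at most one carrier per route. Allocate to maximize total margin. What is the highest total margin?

Optimal: Summit→Route 2 ($119k), Brightly→Route 3 ($137k), Umbra→Route 1 ($125k), Quanta→Route 6 ($103k), Apex→Route 4 ($101k), Delta→Route 5 ($130k) — total 119+137+125+103+101+130 = $715k.
Swapping Quanta↔Summit (Quanta→Route 2 $48k, Summit→Route 6 $54k) loses 120.

Maximum total: $715k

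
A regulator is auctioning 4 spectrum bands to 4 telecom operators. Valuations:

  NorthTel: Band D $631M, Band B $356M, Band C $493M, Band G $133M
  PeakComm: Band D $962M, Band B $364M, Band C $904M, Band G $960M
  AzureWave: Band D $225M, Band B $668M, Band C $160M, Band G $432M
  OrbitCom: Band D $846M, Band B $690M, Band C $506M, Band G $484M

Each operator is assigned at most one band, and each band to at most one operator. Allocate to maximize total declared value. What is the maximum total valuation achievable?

Maximum total: $2967M

Optimal: NorthTel→Band C ($493M), PeakComm→Band G ($960M), AzureWave→Band B ($668M), OrbitCom→Band D ($846M) — total 493+960+668+846 = $2967M.
Column-greedy (each band in turn goes to its best remaining operator) gives $2577M, worse by 390.
Every other assignment is strictly worse.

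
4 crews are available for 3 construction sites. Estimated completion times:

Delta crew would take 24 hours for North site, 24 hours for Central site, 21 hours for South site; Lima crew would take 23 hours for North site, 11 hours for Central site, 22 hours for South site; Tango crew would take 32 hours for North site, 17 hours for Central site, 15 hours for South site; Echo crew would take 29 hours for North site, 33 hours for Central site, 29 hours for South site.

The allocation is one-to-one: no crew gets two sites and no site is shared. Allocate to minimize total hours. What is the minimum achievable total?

Minimum total: 50 hours

Optimal: Delta crew→North site (24 hours), Lima crew→Central site (11 hours), Tango crew→South site (15 hours) — total 24+11+15 = 50 hours.
Column-greedy (each site in turn goes to its cheapest remaining crew) gives 61 hours, worse by 11.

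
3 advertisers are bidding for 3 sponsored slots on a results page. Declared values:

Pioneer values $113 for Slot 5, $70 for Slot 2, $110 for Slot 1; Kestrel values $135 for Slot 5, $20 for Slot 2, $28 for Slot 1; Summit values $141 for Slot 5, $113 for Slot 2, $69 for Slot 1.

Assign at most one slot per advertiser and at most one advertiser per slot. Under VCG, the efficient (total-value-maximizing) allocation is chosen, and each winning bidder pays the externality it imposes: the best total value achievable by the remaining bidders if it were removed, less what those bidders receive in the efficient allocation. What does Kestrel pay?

Efficient allocation: Pioneer→Slot 1 ($110), Kestrel→Slot 5 ($135), Summit→Slot 2 ($113); total welfare W = $358.
Kestrel receives Slot 5 at value $135, so the others get W − 135 = $223.
Without Kestrel: best allocation of the remaining 2 bidders over all 3 slots is Pioneer→Slot 1 ($110), Summit→Slot 5 ($141), total $251.
VCG payment = (others' best without Kestrel) − (others' welfare with Kestrel) = 251 − 223 = $28.

Kestrel pays $28.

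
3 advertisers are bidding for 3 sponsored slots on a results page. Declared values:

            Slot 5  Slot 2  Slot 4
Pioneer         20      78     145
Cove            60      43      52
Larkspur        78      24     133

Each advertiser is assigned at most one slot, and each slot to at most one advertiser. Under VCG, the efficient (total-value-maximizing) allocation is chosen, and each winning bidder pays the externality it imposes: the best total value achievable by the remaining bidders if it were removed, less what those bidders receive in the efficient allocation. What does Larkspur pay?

Efficient allocation: Pioneer→Slot 2 ($78), Cove→Slot 5 ($60), Larkspur→Slot 4 ($133); total welfare W = $271.
Larkspur receives Slot 4 at value $133, so the others get W − 133 = $138.
Without Larkspur: best allocation of the remaining 2 bidders over all 3 slots is Pioneer→Slot 4 ($145), Cove→Slot 5 ($60), total $205.
VCG payment = (others' best without Larkspur) − (others' welfare with Larkspur) = 205 − 138 = $67.

Larkspur pays $67.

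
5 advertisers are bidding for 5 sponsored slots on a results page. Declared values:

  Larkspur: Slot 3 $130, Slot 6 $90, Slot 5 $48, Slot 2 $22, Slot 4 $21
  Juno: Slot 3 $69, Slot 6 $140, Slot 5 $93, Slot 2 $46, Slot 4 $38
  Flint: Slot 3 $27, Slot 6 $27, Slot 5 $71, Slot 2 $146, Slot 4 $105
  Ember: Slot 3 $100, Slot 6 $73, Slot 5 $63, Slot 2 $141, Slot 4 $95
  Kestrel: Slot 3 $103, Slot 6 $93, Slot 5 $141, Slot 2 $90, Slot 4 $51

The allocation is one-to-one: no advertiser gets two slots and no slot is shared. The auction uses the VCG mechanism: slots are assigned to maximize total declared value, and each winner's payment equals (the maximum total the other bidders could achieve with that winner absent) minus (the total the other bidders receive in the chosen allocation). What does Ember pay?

Ember pays $41.

Efficient allocation: Larkspur→Slot 3 ($130), Juno→Slot 6 ($140), Flint→Slot 4 ($105), Ember→Slot 2 ($141), Kestrel→Slot 5 ($141); total welfare W = $657.
Ember receives Slot 2 at value $141, so the others get W − 141 = $516.
Without Ember: best allocation of the remaining 4 bidders over all 5 slots is Larkspur→Slot 3 ($130), Juno→Slot 6 ($140), Flint→Slot 2 ($146), Kestrel→Slot 5 ($141), total $557.
VCG payment = (others' best without Ember) − (others' welfare with Ember) = 557 − 516 = $41.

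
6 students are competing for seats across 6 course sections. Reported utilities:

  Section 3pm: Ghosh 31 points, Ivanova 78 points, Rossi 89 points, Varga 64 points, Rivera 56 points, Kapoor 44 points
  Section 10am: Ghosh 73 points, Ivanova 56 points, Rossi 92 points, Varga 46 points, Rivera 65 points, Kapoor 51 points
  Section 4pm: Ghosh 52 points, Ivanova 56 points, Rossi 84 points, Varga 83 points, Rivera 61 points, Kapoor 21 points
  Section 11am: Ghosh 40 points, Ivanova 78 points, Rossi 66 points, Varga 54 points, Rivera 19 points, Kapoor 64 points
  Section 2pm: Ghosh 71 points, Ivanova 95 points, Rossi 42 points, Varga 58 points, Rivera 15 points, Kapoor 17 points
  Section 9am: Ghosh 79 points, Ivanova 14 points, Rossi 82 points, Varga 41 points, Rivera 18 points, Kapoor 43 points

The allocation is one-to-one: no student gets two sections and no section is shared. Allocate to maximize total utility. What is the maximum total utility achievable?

Optimal: Ghosh→Section 9am (79 points), Ivanova→Section 2pm (95 points), Rossi→Section 3pm (89 points), Varga→Section 4pm (83 points), Rivera→Section 10am (65 points), Kapoor→Section 11am (64 points) — total 79+95+89+83+65+64 = 475 points.
Column-greedy (each section in turn goes to its best remaining student) gives 358 points, worse by 117.
Swapping Ivanova↔Rivera (Ivanova→Section 10am 56 points, Rivera→Section 2pm 15 points) loses 89.
Checked against all permutations: 475 points is optimal.

Maximum total: 475 points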